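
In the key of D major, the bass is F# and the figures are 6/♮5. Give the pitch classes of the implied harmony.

F#, A, C, D

The written figures 6/♮5 are shorthand for 6/5/3: the 3 is implied.
A third above F# in this key is A.
A fifth above F# in this key is C#, made natural (C) by the ♮ figure.
A sixth above F# in this key is D.
Together with the bass F#, this spells D dominant seventh in first inversion.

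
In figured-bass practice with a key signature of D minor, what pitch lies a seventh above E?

D

Counting 6 letter steps above E lands on D; in D minor, that letter is D.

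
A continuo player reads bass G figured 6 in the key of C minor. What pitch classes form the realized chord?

The written figures 6 are shorthand for 6/3: the 3 is implied.
A third above G in this key is Bb.
A sixth above G in this key is Eb.
Together with the bass G, this spells Eb major in first inversion.

G, Bb, Eb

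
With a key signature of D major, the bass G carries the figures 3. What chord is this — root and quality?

G major

The figures 3 indicate a triad in root position.
In root position the bass is the root, so the root is G.
The chord tones are G, B, D, giving G major.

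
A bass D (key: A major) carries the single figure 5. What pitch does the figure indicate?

Counting 4 letter steps above D lands on A; in A major, that letter is A.

A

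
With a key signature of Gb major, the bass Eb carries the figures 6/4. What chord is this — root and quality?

The figures 6/4 indicate a triad in second inversion.
In second inversion the root lies a fourth above the bass: a fourth above Eb in Gb major is Ab.
The chord tones are Eb, Ab, Cb, giving Ab minor.

Ab minor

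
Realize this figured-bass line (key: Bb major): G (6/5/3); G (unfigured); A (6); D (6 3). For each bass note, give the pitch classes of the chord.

G, Bb, D, Eb | G, Bb, D | A, C, F | D, F, Bb

G (6/5/3): G, Bb, D, Eb.
G (5/3): G, Bb, D.
A (6/3): A, C, F.
D (6/3): D, F, Bb.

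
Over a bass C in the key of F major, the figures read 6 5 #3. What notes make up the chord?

A third above C in this key is E, raised to E# by the sharp.
A fifth above C in this key is G.
A sixth above C in this key is A.

C, E#, G, A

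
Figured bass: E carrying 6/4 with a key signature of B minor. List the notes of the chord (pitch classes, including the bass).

E, A, C#

A fourth above E in this key is A.
A sixth above E in this key is C#.
Together with the bass E, this spells A major in second inversion.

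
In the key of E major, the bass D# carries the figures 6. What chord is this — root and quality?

B major

The figures 6 indicate a triad in first inversion.
In first inversion the root lies a sixth above the bass: a sixth above D# in E major is B.
The chord tones are D#, F#, B, giving B major.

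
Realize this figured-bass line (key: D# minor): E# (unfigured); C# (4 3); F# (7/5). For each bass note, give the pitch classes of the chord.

E# (5/3): E#, G#, B.
C# (6/4/3): C#, E#, F#, A#.
F# (7/5/3): F#, A#, C#, E#.

E#, G#, B | C#, E#, F#, A# | F#, A#, C#, E#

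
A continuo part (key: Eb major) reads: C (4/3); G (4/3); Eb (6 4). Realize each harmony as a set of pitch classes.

C (6/4/3): C, Eb, F, Ab.
G (6/4/3): G, Bb, C, Eb.
Eb (6/4): Eb, Ab, C.

C, Eb, F, Ab | G, Bb, C, Eb | Eb, Ab, C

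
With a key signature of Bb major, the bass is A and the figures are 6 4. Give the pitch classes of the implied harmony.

A fourth above A in this key is D.
A sixth above A in this key is F.
Together with the bass A, this spells D minor in second inversion.

A, D, F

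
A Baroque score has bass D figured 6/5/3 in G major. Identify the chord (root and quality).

The figures 6/5/3 indicate a seventh chord in first inversion.
In first inversion the root lies a sixth above the bass: a sixth above D in G major is B.
The chord tones are D, F#, A, B, giving B minor seventh.

B minor seventh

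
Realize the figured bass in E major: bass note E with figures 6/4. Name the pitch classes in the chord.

A fourth above E in this key is A.
A sixth above E in this key is C#.
Together with the bass E, this spells A major in second inversion.

E, A, C#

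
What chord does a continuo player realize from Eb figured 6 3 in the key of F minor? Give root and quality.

C minor

The figures 6 3 indicate a triad in first inversion.
In first inversion the root lies a sixth above the bass: a sixth above Eb in F minor is C.
The chord tones are Eb, G, C, giving C minor.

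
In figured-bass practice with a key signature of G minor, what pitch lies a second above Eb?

F

Counting 1 letter step above Eb lands on F; in G minor, that letter is F.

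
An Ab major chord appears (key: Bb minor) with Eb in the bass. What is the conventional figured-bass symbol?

6/4

Eb is the fifth of Ab major, so the chord is in second inversion.
A triad in second inversion is figured 6/4, conventionally abbreviated 6/4.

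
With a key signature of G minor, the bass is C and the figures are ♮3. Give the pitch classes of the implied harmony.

The written figures ♮3 are shorthand for 5/3: the 5 is implied.
A third above C in this key is Eb, made natural (E) by the ♮ figure.
A fifth above C in this key is G.
Together with the bass C, this spells C major in root position.

C, E, G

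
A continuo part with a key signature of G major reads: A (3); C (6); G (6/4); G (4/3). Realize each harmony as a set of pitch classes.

A, C, E | C, E, A | G, C, E | G, B, C, E

A (5/3): A, C, E.
C (6/3): C, E, A.
G (6/4): G, C, E.
G (6/4/3): G, B, C, E.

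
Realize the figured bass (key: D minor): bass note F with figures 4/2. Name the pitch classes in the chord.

F, G, Bb, D

The written figures 4/2 are shorthand for 6/4/2: the 6 is implied.
A second above F in this key is G.
A fourth above F in this key is Bb.
A sixth above F in this key is D.
Together with the bass F, this spells G minor seventh in third inversion.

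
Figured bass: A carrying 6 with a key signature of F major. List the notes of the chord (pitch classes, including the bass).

A, C, F

The written figures 6 are shorthand for 6/3: the 3 is implied.
A third above A in this key is C.
A sixth above A in this key is F.
Together with the bass A, this spells F major in first inversion.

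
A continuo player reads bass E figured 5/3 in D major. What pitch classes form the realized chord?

A third above E in this key is G.
A fifth above E in this key is B.
Together with the bass E, this spells E minor in root position.

E, G, B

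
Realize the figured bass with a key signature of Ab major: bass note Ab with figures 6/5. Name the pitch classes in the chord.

The written figures 6/5 are shorthand for 6/5/3: the 3 is implied.
A third above Ab in this key is C.
A fifth above Ab in this key is Eb.
A sixth above Ab in this key is F.
Together with the bass Ab, this spells F minor seventh in first inversion.

Ab, C, Eb, F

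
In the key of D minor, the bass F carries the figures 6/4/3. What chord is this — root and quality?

The figures 6/4/3 indicate a seventh chord in second inversion.
In second inversion the root lies a fourth above the bass: a fourth above F in D minor is Bb.
The chord tones are F, A, Bb, D, giving Bb major seventh.

Bb major seventh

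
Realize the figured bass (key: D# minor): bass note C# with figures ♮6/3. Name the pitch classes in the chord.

A third above C# in this key is E#.
A sixth above C# in this key is A#, made natural (A) by the ♮ figure.
Together with the bass C#, this spells A augmented in first inversion.

C#, E#, A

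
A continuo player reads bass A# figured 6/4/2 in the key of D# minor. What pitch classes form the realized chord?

A second above A# in this key is B.
A fourth above A# in this key is D#.
A sixth above A# in this key is F#.
Together with the bass A#, this spells B major seventh in third inversion.

A#, B, D#, F#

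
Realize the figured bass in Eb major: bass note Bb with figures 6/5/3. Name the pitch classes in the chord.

Bb, D, F, G

A third above Bb in this key is D.
A fifth above Bb in this key is F.
A sixth above Bb in this key is G.
Together with the bass Bb, this spells G minor seventh in first inversion.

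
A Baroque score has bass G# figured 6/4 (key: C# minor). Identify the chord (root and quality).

The figures 6/4 indicate a triad in second inversion.
In second inversion the root lies a fourth above the bass: a fourth above G# in C# minor is C#.
The chord tones are G#, C#, E, giving C# minor.

C# minor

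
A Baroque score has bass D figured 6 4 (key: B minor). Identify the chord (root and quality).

G major

The figures 6 4 indicate a triad in second inversion.
In second inversion the root lies a fourth above the bass: a fourth above D in B minor is G.
The chord tones are D, G, B, giving G major.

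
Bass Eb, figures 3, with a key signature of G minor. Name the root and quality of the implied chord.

The figures 3 indicate a triad in root position.
In root position the bass is the root, so the root is Eb.
The chord tones are Eb, G, Bb, giving Eb major.

Eb major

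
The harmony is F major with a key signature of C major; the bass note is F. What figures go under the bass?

F is the root of F major, so the chord is in root position.
A triad in root position is figured 5/3, conventionally abbreviated (no figures — root-position triad).

no figures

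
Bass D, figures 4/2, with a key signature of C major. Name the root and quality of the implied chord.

The figures 4/2 indicate a seventh chord in third inversion.
In third inversion the root lies a second above the bass: a second above D in C major is E.
The chord tones are D, E, G, B, giving E minor seventh.

E minor seventh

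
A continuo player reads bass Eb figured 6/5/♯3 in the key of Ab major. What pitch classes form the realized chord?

A third above Eb in this key is G, raised to G# by the sharp.
A fifth above Eb in this key is Bb.
A sixth above Eb in this key is C.

Eb, G#, Bb, C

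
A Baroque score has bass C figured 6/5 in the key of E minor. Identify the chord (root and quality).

The figures 6/5 indicate a seventh chord in first inversion.
In first inversion the root lies a sixth above the bass: a sixth above C in E minor is A.
The chord tones are C, E, G, A, giving A minor seventh.

A minor seventh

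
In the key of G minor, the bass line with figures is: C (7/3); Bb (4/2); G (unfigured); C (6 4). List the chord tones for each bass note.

C (7/5/3): C, Eb, G, Bb.
Bb (6/4/2): Bb, C, Eb, G.
G (5/3): G, Bb, D.
C (6/4): C, F, A.

C, Eb, G, Bb | Bb, C, Eb, G | G, Bb, D | C, F, A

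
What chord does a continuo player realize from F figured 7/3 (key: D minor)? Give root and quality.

The figures 7/3 indicate a seventh chord in root position.
In root position the bass is the root, so the root is F.
The chord tones are F, A, C, E, giving F major seventh.

F major seventh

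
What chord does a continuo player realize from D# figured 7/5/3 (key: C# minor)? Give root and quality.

The figures 7/5/3 indicate a seventh chord in root position.
In root position the bass is the root, so the root is D#.
The chord tones are D#, F#, A, C#, giving D# half-diminished seventh.

D# half-diminished seventh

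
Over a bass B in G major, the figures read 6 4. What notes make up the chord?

B, E, G

A fourth above B in this key is E.
A sixth above B in this key is G.
Together with the bass B, this spells E minor in second inversion.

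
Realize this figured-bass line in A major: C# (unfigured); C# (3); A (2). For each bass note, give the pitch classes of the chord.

C#, E, G# | C#, E, G# | A, B, D, F#

C# (5/3): C#, E, G#.
C# (5/3): C#, E, G#.
A (6/4/2): A, B, D, F#.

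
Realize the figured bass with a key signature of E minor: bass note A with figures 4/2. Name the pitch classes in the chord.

A, B, D, F#

The written figures 4/2 are shorthand for 6/4/2: the 6 is implied.
A second above A in this key is B.
A fourth above A in this key is D.
A sixth above A in this key is F#.
Together with the bass A, this spells B minor seventh in third inversion.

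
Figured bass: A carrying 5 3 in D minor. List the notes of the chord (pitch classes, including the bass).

A, C, E

A third above A in this key is C.
A fifth above A in this key is E.
Together with the bass A, this spells A minor in root position.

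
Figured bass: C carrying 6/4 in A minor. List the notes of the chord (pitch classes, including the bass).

A fourth above C in this key is F.
A sixth above C in this key is A.
Together with the bass C, this spells F major in second inversion.

C, F, A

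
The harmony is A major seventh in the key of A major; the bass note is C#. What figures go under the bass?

6/5

C# is the third of A major seventh, so the chord is in first inversion.
A seventh chord in first inversion is figured 6/5/3, conventionally abbreviated 6/5.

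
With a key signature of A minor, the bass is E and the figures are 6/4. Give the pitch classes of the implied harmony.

E, A, C

A fourth above E in this key is A.
A sixth above E in this key is C.
Together with the bass E, this spells A minor in second inversion.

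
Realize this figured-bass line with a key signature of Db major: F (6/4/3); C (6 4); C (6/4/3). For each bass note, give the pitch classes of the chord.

F, Ab, Bb, Db | C, F, Ab | C, Eb, F, Ab

F (6/4/3): F, Ab, Bb, Db.
C (6/4): C, F, Ab.
C (6/4/3): C, Eb, F, Ab.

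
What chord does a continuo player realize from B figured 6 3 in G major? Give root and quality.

G major

The figures 6 3 indicate a triad in first inversion.
In first inversion the root lies a sixth above the bass: a sixth above B in G major is G.
The chord tones are B, D, G, giving G major.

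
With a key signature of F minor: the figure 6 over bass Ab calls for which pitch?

F

Counting 5 letter steps above Ab lands on F; in F minor, that letter is F.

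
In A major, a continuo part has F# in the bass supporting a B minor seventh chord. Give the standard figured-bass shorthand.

F# is the fifth of B minor seventh, so the chord is in second inversion.
A seventh chord in second inversion is figured 6/4/3, conventionally abbreviated 4/3.

4/3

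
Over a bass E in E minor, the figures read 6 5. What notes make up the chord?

E, G, B, C

The written figures 6 5 are shorthand for 6/5/3: the 3 is implied.
A third above E in this key is G.
A fifth above E in this key is B.
A sixth above E in this key is C.
Together with the bass E, this spells C major seventh in first inversion.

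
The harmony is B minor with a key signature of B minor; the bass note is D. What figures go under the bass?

D is the third of B minor, so the chord is in first inversion.
A triad in first inversion is figured 6/3, conventionally abbreviated 6.

6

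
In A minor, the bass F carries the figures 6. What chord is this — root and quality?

The figures 6 indicate a triad in first inversion.
In first inversion the root lies a sixth above the bass: a sixth above F in A minor is D.
The chord tones are F, A, D, giving D minor.

D minor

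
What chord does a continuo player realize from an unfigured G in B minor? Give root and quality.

G major

An unfigured bass indicates a triad in root position.
In root position the bass is the root, so the root is G.
The chord tones are G, B, D, giving G major.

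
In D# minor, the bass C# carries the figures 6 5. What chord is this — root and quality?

The figures 6 5 indicate a seventh chord in first inversion.
In first inversion the root lies a sixth above the bass: a sixth above C# in D# minor is A#.
The chord tones are C#, E#, G#, A#, giving A# minor seventh.

A# minor seventh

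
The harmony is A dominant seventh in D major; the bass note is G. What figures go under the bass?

4/2

G is the seventh of A dominant seventh, so the chord is in third inversion.
A seventh chord in third inversion is figured 6/4/2, conventionally abbreviated 4/2.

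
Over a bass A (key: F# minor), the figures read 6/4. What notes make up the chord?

A fourth above A in this key is D.
A sixth above A in this key is F#.
Together with the bass A, this spells D major in second inversion.

A, D, F#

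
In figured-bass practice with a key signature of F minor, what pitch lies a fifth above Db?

Ab

Counting 4 letter steps above Db lands on A; in F minor, that letter is Ab.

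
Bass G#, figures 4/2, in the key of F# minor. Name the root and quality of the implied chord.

A major seventh

The figures 4/2 indicate a seventh chord in third inversion.
In third inversion the root lies a second above the bass: a second above G# in F# minor is A.
The chord tones are G#, A, C#, E, giving A major seventh.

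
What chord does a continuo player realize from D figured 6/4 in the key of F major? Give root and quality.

G minor

The figures 6/4 indicate a triad in second inversion.
In second inversion the root lies a fourth above the bass: a fourth above D in F major is G.
The chord tones are D, G, Bb, giving G minor.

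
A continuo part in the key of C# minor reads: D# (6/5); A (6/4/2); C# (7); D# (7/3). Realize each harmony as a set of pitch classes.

D#, F#, A, B | A, B, D#, F# | C#, E, G#, B | D#, F#, A, C#

D# (6/5/3): D#, F#, A, B.
A (6/4/2): A, B, D#, F#.
C# (7/5/3): C#, E, G#, B.
D# (7/5/3): D#, F#, A, C#.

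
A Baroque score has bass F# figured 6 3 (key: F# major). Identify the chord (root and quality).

D# minor

The figures 6 3 indicate a triad in first inversion.
In first inversion the root lies a sixth above the bass: a sixth above F# in F# major is D#.
The chord tones are F#, A#, D#, giving D# minor.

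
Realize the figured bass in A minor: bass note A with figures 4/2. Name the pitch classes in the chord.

The written figures 4/2 are shorthand for 6/4/2: the 6 is implied.
A second above A in this key is B.
A fourth above A in this key is D.
A sixth above A in this key is F.
Together with the bass A, this spells B half-diminished seventh in third inversion.

A, B, D, F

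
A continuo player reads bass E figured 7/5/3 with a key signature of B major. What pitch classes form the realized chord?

E, G#, B, D#

A third above E in this key is G#.
A fifth above E in this key is B.
A seventh above E in this key is D#.
Together with the bass E, this spells E major seventh in root position.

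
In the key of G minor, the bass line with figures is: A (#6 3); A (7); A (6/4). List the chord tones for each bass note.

A, C, F# | A, C, Eb, G | A, D, F

A (#6/3): A, C, F#.
A (7/5/3): A, C, Eb, G.
A (6/4): A, D, F.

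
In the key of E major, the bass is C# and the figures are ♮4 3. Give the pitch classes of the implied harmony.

C#, E, F, A

The written figures ♮4 3 are shorthand for 6/4/3: the 6 is implied.
A third above C# in this key is E.
A fourth above C# in this key is F#, made natural (F) by the ♮ figure.
A sixth above C# in this key is A.
Together with the bass C#, this spells F augmented major seventh in second inversion.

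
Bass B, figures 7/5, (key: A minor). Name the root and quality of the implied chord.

The figures 7/5 indicate a seventh chord in root position.
In root position the bass is the root, so the root is B.
The chord tones are B, D, F, A, giving B half-diminished seventh.

B half-diminished seventh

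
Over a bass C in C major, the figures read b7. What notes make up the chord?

C, E, G, Bb

The written figures b7 are shorthand for 7/5/3: the 5/3 are implied.
A third above C in this key is E.
A fifth above C in this key is G.
A seventh above C in this key is B, lowered to Bb by the flat.
Together with the bass C, this spells C dominant seventh in root position.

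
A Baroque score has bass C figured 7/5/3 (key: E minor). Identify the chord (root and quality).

C major seventh

The figures 7/5/3 indicate a seventh chord in root position.
In root position the bass is the root, so the root is C.
The chord tones are C, E, G, B, giving C major seventh.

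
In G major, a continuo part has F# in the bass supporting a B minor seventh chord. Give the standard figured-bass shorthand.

F# is the fifth of B minor seventh, so the chord is in second inversion.
A seventh chord in second inversion is figured 6/4/3, conventionally abbreviated 4/3.

4/3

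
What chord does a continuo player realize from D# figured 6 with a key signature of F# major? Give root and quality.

B major

The figures 6 indicate a triad in first inversion.
In first inversion the root lies a sixth above the bass: a sixth above D# in F# major is B.
The chord tones are D#, F#, B, giving B major.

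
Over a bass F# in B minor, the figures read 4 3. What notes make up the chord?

F#, A, B, D

The written figures 4 3 are shorthand for 6/4/3: the 6 is implied.
A third above F# in this key is A.
A fourth above F# in this key is B.
A sixth above F# in this key is D.
Together with the bass F#, this spells B minor seventh in second inversion.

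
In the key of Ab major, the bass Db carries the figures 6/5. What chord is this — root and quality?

Bb minor seventh

The figures 6/5 indicate a seventh chord in first inversion.
In first inversion the root lies a sixth above the bass: a sixth above Db in Ab major is Bb.
The chord tones are Db, F, Ab, Bb, giving Bb minor seventh.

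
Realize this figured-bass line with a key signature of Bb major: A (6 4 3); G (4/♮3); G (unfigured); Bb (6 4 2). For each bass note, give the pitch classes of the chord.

A (6/4/3): A, C, D, F.
G (6/4/♮3): G, B, C, Eb.
G (5/3): G, Bb, D.
Bb (6/4/2): Bb, C, Eb, G.

A, C, D, F | G, B, C, Eb | G, Bb, D | Bb, C, Eb, G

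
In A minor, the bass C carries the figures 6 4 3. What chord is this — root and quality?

The figures 6 4 3 indicate a seventh chord in second inversion.
In second inversion the root lies a fourth above the bass: a fourth above C in A minor is F.
The chord tones are C, E, F, A, giving F major seventh.

F major seventh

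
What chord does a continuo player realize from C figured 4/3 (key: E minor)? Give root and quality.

F# half-diminished seventh

The figures 4/3 indicate a seventh chord in second inversion.
In second inversion the root lies a fourth above the bass: a fourth above C in E minor is F#.
The chord tones are C, E, F#, A, giving F# half-diminished seventh.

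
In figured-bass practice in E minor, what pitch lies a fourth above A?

Counting 3 letter steps above A lands on D; in E minor, that letter is D.

D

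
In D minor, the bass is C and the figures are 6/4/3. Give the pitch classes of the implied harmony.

A third above C in this key is E.
A fourth above C in this key is F.
A sixth above C in this key is A.
Together with the bass C, this spells F major seventh in second inversion.

C, E, F, A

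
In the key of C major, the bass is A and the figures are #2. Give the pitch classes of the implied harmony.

A, B#, D, F

The written figures #2 are shorthand for 6/4/2: the 6/4 are implied.
A second above A in this key is B, raised to B# by the sharp.
A fourth above A in this key is D.
A sixth above A in this key is F.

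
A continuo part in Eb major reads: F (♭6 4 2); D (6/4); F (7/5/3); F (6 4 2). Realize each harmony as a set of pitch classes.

F, G, Bb, Db | D, G, Bb | F, Ab, C, Eb | F, G, Bb, D

F (b6/4/2): F, G, Bb, Db.
D (6/4): D, G, Bb.
F (7/5/3): F, Ab, C, Eb.
F (6/4/2): F, G, Bb, D.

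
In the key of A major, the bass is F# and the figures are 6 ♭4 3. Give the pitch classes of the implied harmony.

F#, A, Bb, D

A third above F# in this key is A.
A fourth above F# in this key is B, lowered to Bb by the flat.
A sixth above F# in this key is D.
Together with the bass F#, this spells Bb augmented major seventh in second inversion.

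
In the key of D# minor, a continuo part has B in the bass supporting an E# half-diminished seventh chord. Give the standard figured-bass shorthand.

B is the fifth of E# half-diminished seventh, so the chord is in second inversion.
A seventh chord in second inversion is figured 6/4/3, conventionally abbreviated 4/3.

4/3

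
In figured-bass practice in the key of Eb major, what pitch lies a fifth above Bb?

F

Counting 4 letter steps above Bb lands on F; in Eb major, that letter is F.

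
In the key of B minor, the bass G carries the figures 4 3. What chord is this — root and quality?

The figures 4 3 indicate a seventh chord in second inversion.
In second inversion the root lies a fourth above the bass: a fourth above G in B minor is C#.
The chord tones are G, B, C#, E, giving C# half-diminished seventh.

C# half-diminished seventh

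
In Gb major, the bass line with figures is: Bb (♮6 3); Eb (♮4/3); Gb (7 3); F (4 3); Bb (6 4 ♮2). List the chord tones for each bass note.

Bb (♮6/3): Bb, Db, G.
Eb (6/♮4/3): Eb, Gb, A, Cb.
Gb (7/5/3): Gb, Bb, Db, F.
F (6/4/3): F, Ab, Bb, Db.
Bb (6/4/♮2): Bb, C, Eb, Gb.

Bb, Db, G | Eb, Gb, A, Cb | Gb, Bb, Db, F | F, Ab, Bb, Db | Bb, C, Eb, Gb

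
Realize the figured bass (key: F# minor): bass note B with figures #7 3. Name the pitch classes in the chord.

The written figures #7 3 are shorthand for 7/5/3: the 5 is implied.
A third above B in this key is D.
A fifth above B in this key is F#.
A seventh above B in this key is A, raised to A# by the sharp.
Together with the bass B, this spells B minor-major seventh in root position.

B, D, F#, A#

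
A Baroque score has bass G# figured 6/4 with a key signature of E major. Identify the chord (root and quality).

C# minor

The figures 6/4 indicate a triad in second inversion.
In second inversion the root lies a fourth above the bass: a fourth above G# in E major is C#.
The chord tones are G#, C#, E, giving C# minor.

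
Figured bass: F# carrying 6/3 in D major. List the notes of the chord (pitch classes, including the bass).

A third above F# in this key is A.
A sixth above F# in this key is D.
Together with the bass F#, this spells D major in first inversion.

F#, A, D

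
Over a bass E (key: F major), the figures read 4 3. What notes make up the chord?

The written figures 4 3 are shorthand for 6/4/3: the 6 is implied.
A third above E in this key is G.
A fourth above E in this key is A.
A sixth above E in this key is C.
Together with the bass E, this spells A minor seventh in second inversion.

E, G, A, C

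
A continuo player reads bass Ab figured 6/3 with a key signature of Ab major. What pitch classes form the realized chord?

Ab, C, F

A third above Ab in this key is C.
A sixth above Ab in this key is F.
Together with the bass Ab, this spells F minor in first inversion.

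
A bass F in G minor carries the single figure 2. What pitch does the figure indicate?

G

Counting 1 letter step above F lands on G; in G minor, that letter is G.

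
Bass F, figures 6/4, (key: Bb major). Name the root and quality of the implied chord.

The figures 6/4 indicate a triad in second inversion.
In second inversion the root lies a fourth above the bass: a fourth above F in Bb major is Bb.
The chord tones are F, Bb, D, giving Bb major.

Bb major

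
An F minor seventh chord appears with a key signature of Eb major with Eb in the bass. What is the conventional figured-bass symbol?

Eb is the seventh of F minor seventh, so the chord is in third inversion.
A seventh chord in third inversion is figured 6/4/2, conventionally abbreviated 4/2.

4/2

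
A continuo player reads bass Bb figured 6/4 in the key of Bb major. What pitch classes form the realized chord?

A fourth above Bb in this key is Eb.
A sixth above Bb in this key is G.
Together with the bass Bb, this spells Eb major in second inversion.

Bb, Eb, G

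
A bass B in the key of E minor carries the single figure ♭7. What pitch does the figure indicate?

Ab

Counting 6 letter steps above B lands on A; in E minor, that letter is A.
The b7 figure lowers it a semitone, giving Ab.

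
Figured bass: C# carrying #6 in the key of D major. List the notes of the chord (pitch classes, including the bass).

C#, E, A#

The written figures #6 are shorthand for 6/3: the 3 is implied.
A third above C# in this key is E.
A sixth above C# in this key is A, raised to A# by the sharp.
Together with the bass C#, this spells A# diminished in first inversion.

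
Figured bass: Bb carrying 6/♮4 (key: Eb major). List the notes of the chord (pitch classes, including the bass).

Bb, E, G

A fourth above Bb in this key is Eb, made natural (E) by the ♮ figure.
A sixth above Bb in this key is G.
Together with the bass Bb, this spells E diminished in second inversion.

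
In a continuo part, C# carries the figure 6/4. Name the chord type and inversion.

Intervals of 6/4 above the bass form a triad; the bass is the fifth, so this is second inversion.

triad, second inversion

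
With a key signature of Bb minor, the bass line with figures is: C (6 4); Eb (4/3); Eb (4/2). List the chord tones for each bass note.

C, F, Ab | Eb, Gb, Ab, C | Eb, F, Ab, C

C (6/4): C, F, Ab.
Eb (6/4/3): Eb, Gb, Ab, C.
Eb (6/4/2): Eb, F, Ab, C.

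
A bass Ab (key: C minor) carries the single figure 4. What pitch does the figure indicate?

D

Counting 3 letter steps above Ab lands on D; in C minor, that letter is D.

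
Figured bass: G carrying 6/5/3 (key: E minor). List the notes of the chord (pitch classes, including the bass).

A third above G in this key is B.
A fifth above G in this key is D.
A sixth above G in this key is E.
Together with the bass G, this spells E minor seventh in first inversion.

G, B, D, E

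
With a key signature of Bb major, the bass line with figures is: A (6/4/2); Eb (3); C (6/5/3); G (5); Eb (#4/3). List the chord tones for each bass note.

A (6/4/2): A, Bb, D, F.
Eb (5/3): Eb, G, Bb.
C (6/5/3): C, Eb, G, A.
G (5/3): G, Bb, D.
Eb (6/#4/3): Eb, G, A#, C.

A, Bb, D, F | Eb, G, Bb | C, Eb, G, A | G, Bb, D | Eb, G, A#, C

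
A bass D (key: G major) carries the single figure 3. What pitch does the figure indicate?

F#

Counting 2 letter steps above D lands on F; in G major, that letter is F#.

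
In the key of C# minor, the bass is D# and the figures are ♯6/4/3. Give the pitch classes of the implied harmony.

A third above D# in this key is F#.
A fourth above D# in this key is G#.
A sixth above D# in this key is B, raised to B# by the sharp.
Together with the bass D#, this spells G# dominant seventh in second inversion.

D#, F#, G#, B#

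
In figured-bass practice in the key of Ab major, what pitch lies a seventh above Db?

Counting 6 letter steps above Db lands on C; in Ab major, that letter is C.

C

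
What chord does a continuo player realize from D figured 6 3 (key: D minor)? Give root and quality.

Bb major

The figures 6 3 indicate a triad in first inversion.
In first inversion the root lies a sixth above the bass: a sixth above D in D minor is Bb.
The chord tones are D, F, Bb, giving Bb major.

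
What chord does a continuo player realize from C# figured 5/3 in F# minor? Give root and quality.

C# minor

The figures 5/3 indicate a triad in root position.
In root position the bass is the root, so the root is C#.
The chord tones are C#, E, G#, giving C# minor.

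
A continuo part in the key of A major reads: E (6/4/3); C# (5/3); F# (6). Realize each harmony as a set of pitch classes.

E, G#, A, C# | C#, E, G# | F#, A, D

E (6/4/3): E, G#, A, C#.
C# (5/3): C#, E, G#.
F# (6/3): F#, A, D.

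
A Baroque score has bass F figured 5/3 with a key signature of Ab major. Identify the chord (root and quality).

F minor

The figures 5/3 indicate a triad in root position.
In root position the bass is the root, so the root is F.
The chord tones are F, Ab, C, giving F minor.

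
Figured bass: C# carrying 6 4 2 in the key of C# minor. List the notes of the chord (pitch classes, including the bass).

A second above C# in this key is D#.
A fourth above C# in this key is F#.
A sixth above C# in this key is A.
Together with the bass C#, this spells D# half-diminished seventh in third inversion.

C#, D#, F#, A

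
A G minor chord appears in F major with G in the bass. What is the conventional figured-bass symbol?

no figures

G is the root of G minor, so the chord is in root position.
A triad in root position is figured 5/3, conventionally abbreviated (no figures — root-position triad).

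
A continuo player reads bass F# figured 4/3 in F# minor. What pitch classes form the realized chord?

F#, A, B, D

The written figures 4/3 are shorthand for 6/4/3: the 6 is implied.
A third above F# in this key is A.
A fourth above F# in this key is B.
A sixth above F# in this key is D.
Together with the bass F#, this spells B minor seventh in second inversion.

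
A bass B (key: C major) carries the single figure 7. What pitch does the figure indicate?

A

Counting 6 letter steps above B lands on A; in C major, that letter is A.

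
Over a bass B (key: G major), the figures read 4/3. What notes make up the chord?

B, D, E, G

The written figures 4/3 are shorthand for 6/4/3: the 6 is implied.
A third above B in this key is D.
A fourth above B in this key is E.
A sixth above B in this key is G.
Together with the bass B, this spells E minor seventh in second inversion.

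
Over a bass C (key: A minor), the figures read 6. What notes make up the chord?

The written figures 6 are shorthand for 6/3: the 3 is implied.
A third above C in this key is E.
A sixth above C in this key is A.
Together with the bass C, this spells A minor in first inversion.

C, E, A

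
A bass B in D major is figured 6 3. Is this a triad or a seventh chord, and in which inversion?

Intervals of 6/3 above the bass form a triad; the bass is the third, so this is first inversion.

triad, first inversion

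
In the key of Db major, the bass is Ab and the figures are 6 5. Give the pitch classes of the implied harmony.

The written figures 6 5 are shorthand for 6/5/3: the 3 is implied.
A third above Ab in this key is C.
A fifth above Ab in this key is Eb.
A sixth above Ab in this key is F.
Together with the bass Ab, this spells F minor seventh in first inversion.

Ab, C, Eb, F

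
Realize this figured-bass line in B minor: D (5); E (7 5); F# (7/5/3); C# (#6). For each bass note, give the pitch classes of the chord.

D (5/3): D, F#, A.
E (7/5/3): E, G, B, D.
F# (7/5/3): F#, A, C#, E.
C# (#6/3): C#, E, A#.

D, F#, A | E, G, B, D | F#, A, C#, E | C#, E, A#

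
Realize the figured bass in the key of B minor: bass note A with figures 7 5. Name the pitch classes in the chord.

A, C#, E, G

The written figures 7 5 are shorthand for 7/5/3: the 3 is implied.
A third above A in this key is C#.
A fifth above A in this key is E.
A seventh above A in this key is G.
Together with the bass A, this spells A dominant seventh in root position.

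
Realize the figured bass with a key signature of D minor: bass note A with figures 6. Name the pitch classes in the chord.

The written figures 6 are shorthand for 6/3: the 3 is implied.
A third above A in this key is C.
A sixth above A in this key is F.
Together with the bass A, this spells F major in first inversion.

A, C, F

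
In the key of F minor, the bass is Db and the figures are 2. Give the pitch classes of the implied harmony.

Db, Eb, G, Bb

The written figures 2 are shorthand for 6/4/2: the 6/4 are implied.
A second above Db in this key is Eb.
A fourth above Db in this key is G.
A sixth above Db in this key is Bb.
Together with the bass Db, this spells Eb dominant seventh in third inversion.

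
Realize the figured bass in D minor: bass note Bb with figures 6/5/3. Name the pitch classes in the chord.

A third above Bb in this key is D.
A fifth above Bb in this key is F.
A sixth above Bb in this key is G.
Together with the bass Bb, this spells G minor seventh in first inversion.

Bb, D, F, G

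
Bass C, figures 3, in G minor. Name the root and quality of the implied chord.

C minor

The figures 3 indicate a triad in root position.
In root position the bass is the root, so the root is C.
The chord tones are C, Eb, G, giving C minor.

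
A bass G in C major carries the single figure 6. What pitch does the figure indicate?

Counting 5 letter steps above G lands on E; in C major, that letter is E.

E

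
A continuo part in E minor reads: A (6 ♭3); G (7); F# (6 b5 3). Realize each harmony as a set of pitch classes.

A, Cb, F# | G, B, D, F# | F#, A, Cb, D

A (6/b3): A, Cb, F#.
G (7/5/3): G, B, D, F#.
F# (6/b5/3): F#, A, Cb, D.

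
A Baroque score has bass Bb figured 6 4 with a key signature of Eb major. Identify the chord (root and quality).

The figures 6 4 indicate a triad in second inversion.
In second inversion the root lies a fourth above the bass: a fourth above Bb in Eb major is Eb.
The chord tones are Bb, Eb, G, giving Eb major.

Eb major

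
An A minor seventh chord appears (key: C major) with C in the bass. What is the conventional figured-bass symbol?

6/5

C is the third of A minor seventh, so the chord is in first inversion.
A seventh chord in first inversion is figured 6/5/3, conventionally abbreviated 6/5.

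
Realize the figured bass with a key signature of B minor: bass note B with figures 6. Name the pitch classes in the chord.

B, D, G

The written figures 6 are shorthand for 6/3: the 3 is implied.
A third above B in this key is D.
A sixth above B in this key is G.
Together with the bass B, this spells G major in first inversion.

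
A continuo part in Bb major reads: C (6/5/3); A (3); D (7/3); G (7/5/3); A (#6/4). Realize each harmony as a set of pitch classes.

C, Eb, G, A | A, C, Eb | D, F, A, C | G, Bb, D, F | A, D, F#

C (6/5/3): C, Eb, G, A.
A (5/3): A, C, Eb.
D (7/5/3): D, F, A, C.
G (7/5/3): G, Bb, D, F.
A (#6/4): A, D, F#.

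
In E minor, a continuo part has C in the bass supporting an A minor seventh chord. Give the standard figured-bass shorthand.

C is the third of A minor seventh, so the chord is in first inversion.
A seventh chord in first inversion is figured 6/5/3, conventionally abbreviated 6/5.

6/5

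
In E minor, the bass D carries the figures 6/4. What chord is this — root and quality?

The figures 6/4 indicate a triad in second inversion.
In second inversion the root lies a fourth above the bass: a fourth above D in E minor is G.
The chord tones are D, G, B, giving G major.

G major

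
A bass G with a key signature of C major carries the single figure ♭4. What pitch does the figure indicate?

Counting 3 letter steps above G lands on C; in C major, that letter is C.
The b4 figure lowers it a semitone, giving Cb.

Cb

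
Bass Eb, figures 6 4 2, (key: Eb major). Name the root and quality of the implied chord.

F minor seventh

The figures 6 4 2 indicate a seventh chord in third inversion.
In third inversion the root lies a second above the bass: a second above Eb in Eb major is F.
The chord tones are Eb, F, Ab, C, giving F minor seventh.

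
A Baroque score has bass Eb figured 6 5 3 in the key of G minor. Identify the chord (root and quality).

C minor seventh

The figures 6 5 3 indicate a seventh chord in first inversion.
In first inversion the root lies a sixth above the bass: a sixth above Eb in G minor is C.
The chord tones are Eb, G, Bb, C, giving C minor seventh.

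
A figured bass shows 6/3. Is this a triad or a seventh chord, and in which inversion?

triad, first inversion

Intervals of 6/3 above the bass form a triad; the bass is the third, so this is first inversion.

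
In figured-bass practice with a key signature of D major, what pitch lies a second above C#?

D

Counting 1 letter step above C# lands on D; in D major, that letter is D.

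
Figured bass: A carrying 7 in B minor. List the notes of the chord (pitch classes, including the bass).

The written figures 7 are shorthand for 7/5/3: the 5/3 are implied.
A third above A in this key is C#.
A fifth above A in this key is E.
A seventh above A in this key is G.
Together with the bass A, this spells A dominant seventh in root position.

A, C#, E, G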